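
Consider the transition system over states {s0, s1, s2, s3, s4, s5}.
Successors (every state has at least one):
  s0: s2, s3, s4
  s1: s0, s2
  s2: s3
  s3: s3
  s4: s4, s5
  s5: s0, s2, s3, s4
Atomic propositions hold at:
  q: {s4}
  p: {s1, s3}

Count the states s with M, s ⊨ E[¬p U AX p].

5

Sat(¬p) = {s0, s2, s4, s5}
Sat(AX p) = {s : every successor in {s1, s3}} = {s2, s3}
E[¬p U AX p]: least fixpoint, start Z0 = Sat(AX p) = {s2, s3}, add states in Sat(¬p) with some successor in Z. Z1 = {s0, s2, s3, s5}; Z2 = {s0, s2, s3, s4, s5}; fixed.
Sat(E[¬p U AX p]) = {s0, s2, s3, s4, s5}
|Sat(E[¬p U AX p])| = |{s0, s2, s3, s4, s5}| = 5.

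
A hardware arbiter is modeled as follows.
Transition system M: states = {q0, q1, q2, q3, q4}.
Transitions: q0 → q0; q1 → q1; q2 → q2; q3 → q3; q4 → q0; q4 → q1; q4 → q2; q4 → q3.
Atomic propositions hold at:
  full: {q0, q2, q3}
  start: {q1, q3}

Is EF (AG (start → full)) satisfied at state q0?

Yes

Sat(start → full) = {q0, q2, q3, q4}
AG (start → full): greatest fixpoint, start Z0 = {q0, q2, q3, q4}, keep only states in Sat with every successor in Z. Z1 = {q0, q2, q3}; fixed.
Sat(AG (start → full)) = {q0, q2, q3}
EF (AG (start → full)): least fixpoint, start Z0 = {q0, q2, q3}, add states with some successor in Z. Z1 = {q0, q2, q3, q4}; fixed.
Sat(EF (AG (start → full))) = {q0, q2, q3, q4}
q0 ∈ Sat(EF (AG (start → full))) = {q0, q2, q3, q4}, so the formula holds at q0.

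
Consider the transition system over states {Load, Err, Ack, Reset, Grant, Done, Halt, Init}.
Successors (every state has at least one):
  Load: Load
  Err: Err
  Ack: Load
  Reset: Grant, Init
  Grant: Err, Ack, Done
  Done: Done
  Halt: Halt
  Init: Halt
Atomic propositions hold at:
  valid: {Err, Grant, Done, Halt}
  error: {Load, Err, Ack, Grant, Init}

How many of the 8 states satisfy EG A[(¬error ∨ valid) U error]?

Sat(¬error) = {Reset, Done, Halt}
Sat(¬error ∨ valid) = {Err, Reset, Grant, Done, Halt}
A[(¬error ∨ valid) U error]: least fixpoint, start Z0 = Sat(error) = {Load, Err, Ack, Grant, Init}, add states in Sat(¬error ∨ valid) with every successor in Z. Z1 = {Load, Err, Ack, Reset, Grant, Init}; fixed.
Sat(A[(¬error ∨ valid) U error]) = {Load, Err, Ack, Reset, Grant, Init}
EG A[(¬error ∨ valid) U error]: greatest fixpoint, start Z0 = {Load, Err, Ack, Reset, Grant, Init}, keep only states in Sat with some successor in Z. Z1 = {Load, Err, Ack, Reset, Grant}; fixed.
Sat(EG A[(¬error ∨ valid) U error]) = {Load, Err, Ack, Reset, Grant}
|Sat(EG A[(¬error ∨ valid) U error])| = |{Load, Err, Ack, Reset, Grant}| = 5.

5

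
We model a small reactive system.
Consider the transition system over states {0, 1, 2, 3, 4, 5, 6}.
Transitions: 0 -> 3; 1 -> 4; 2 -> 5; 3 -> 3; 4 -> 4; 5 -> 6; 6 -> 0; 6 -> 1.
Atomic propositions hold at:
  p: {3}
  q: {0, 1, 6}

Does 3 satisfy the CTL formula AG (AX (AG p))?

AG p: greatest fixpoint, start Z0 = {3}, keep only states in Sat with every successor in Z. Already a fixed point.
Sat(AG p) = {3}
Sat(AX (AG p)) = {s : every successor in {3}} = {0, 3}
AG (AX (AG p)): greatest fixpoint, start Z0 = {0, 3}, keep only states in Sat with every successor in Z. Already a fixed point.
Sat(AG (AX (AG p))) = {0, 3}
3 ∈ Sat(AG (AX (AG p))) = {0, 3}, so the formula holds at 3.

Yes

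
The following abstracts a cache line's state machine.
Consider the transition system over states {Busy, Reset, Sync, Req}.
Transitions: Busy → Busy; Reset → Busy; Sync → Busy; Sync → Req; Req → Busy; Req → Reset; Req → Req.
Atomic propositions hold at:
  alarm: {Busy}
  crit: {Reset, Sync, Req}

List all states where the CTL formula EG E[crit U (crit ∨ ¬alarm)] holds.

{Sync, Req}

Sat(¬alarm) = {Reset, Sync, Req}
Sat(crit ∨ ¬alarm) = {Reset, Sync, Req}
E[crit U (crit ∨ ¬alarm)]: least fixpoint, start Z0 = Sat((crit ∨ ¬alarm)) = {Reset, Sync, Req}, add states in Sat(crit) with some successor in Z. Already a fixed point.
Sat(E[crit U (crit ∨ ¬alarm)]) = {Reset, Sync, Req}
EG E[crit U (crit ∨ ¬alarm)]: greatest fixpoint, start Z0 = {Reset, Sync, Req}, keep only states in Sat with some successor in Z. Z1 = {Sync, Req}; fixed.
Sat(EG E[crit U (crit ∨ ¬alarm)]) = {Sync, Req}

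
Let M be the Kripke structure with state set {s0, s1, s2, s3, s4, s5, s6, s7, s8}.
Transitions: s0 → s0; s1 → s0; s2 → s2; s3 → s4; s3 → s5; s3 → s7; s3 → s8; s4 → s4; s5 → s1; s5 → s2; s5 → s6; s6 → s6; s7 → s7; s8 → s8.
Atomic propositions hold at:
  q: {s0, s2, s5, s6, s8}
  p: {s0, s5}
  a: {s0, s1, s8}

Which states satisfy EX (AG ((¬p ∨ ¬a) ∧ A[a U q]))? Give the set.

{s2, s3, s5, s6, s8}

Sat(¬p) = {s1, s2, s3, s4, s6, s7, s8}
Sat(¬a) = {s2, s3, s4, s5, s6, s7}
Sat(¬p ∨ ¬a) = {s1, s2, s3, s4, s5, s6, s7, s8}
A[a U q]: least fixpoint, start Z0 = Sat(q) = {s0, s2, s5, s6, s8}, add states in Sat(a) with every successor in Z. Z1 = {s0, s1, s2, s5, s6, s8}; fixed.
Sat(A[a U q]) = {s0, s1, s2, s5, s6, s8}
Sat((¬p ∨ ¬a) ∧ A[a U q]) = {s1, s2, s5, s6, s8}
AG ((¬p ∨ ¬a) ∧ A[a U q]): greatest fixpoint, start Z0 = {s1, s2, s5, s6, s8}, keep only states in Sat with every successor in Z. Z1 = {s2, s5, s6, s8}; Z2 = {s2, s6, s8}; fixed.
Sat(AG ((¬p ∨ ¬a) ∧ A[a U q])) = {s2, s6, s8}
Sat(EX (AG ((¬p ∨ ¬a) ∧ A[a U q]))) = {s : some successor in {s2, s6, s8}} = {s2, s3, s5, s6, s8}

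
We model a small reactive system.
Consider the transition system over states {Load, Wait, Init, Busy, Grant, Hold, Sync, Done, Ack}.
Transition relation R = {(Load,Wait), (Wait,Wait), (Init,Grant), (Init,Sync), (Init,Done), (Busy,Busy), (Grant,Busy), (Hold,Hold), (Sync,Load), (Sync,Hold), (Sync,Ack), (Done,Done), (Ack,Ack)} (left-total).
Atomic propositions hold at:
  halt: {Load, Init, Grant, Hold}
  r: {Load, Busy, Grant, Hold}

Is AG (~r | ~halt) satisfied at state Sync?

Sat(~r) = {Wait, Init, Sync, Done, Ack}
Sat(~halt) = {Wait, Busy, Sync, Done, Ack}
Sat(~r | ~halt) = {Wait, Init, Busy, Sync, Done, Ack}
AG (~r | ~halt): greatest fixpoint, start Z0 = {Wait, Init, Busy, Sync, Done, Ack}, keep only states in Sat with every successor in Z. Z1 = {Wait, Busy, Done, Ack}; fixed.
Sat(AG (~r | ~halt)) = {Wait, Busy, Done, Ack}
Sync ∉ Sat(AG (~r | ~halt)) = {Wait, Busy, Done, Ack}, so the formula does not hold at Sync.

No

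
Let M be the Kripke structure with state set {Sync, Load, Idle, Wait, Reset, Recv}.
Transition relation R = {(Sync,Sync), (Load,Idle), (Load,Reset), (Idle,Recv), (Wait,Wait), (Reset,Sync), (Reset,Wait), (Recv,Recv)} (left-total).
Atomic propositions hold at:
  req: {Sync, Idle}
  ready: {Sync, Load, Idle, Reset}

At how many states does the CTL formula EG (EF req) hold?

EF req: least fixpoint, start Z0 = {Sync, Idle}, add states with some successor in Z. Z1 = {Sync, Load, Idle, Reset}; fixed.
Sat(EF req) = {Sync, Load, Idle, Reset}
EG (EF req): greatest fixpoint, start Z0 = {Sync, Load, Idle, Reset}, keep only states in Sat with some successor in Z. Z1 = {Sync, Load, Reset}; fixed.
Sat(EG (EF req)) = {Sync, Load, Reset}
|Sat(EG (EF req))| = |{Sync, Load, Reset}| = 3.

3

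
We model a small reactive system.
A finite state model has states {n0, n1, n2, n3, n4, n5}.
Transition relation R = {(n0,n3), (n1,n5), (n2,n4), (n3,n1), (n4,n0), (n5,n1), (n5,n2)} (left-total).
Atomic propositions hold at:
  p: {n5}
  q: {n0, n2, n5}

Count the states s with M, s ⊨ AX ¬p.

5

Sat(¬p) = {n0, n1, n2, n3, n4}
Sat(AX ¬p) = {s : every successor in {n0, n1, n2, n3, n4}} = {n0, n2, n3, n4, n5}
|Sat(AX ¬p)| = |{n0, n2, n3, n4, n5}| = 5.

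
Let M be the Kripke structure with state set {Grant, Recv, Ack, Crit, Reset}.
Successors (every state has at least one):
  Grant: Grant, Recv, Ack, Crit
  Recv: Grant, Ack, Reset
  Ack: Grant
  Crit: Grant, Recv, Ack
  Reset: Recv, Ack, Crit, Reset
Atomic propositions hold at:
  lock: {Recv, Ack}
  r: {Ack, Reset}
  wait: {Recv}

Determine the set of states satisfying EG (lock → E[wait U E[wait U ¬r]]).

{Grant, Recv, Crit, Reset}

Sat(¬r) = {Grant, Recv, Crit}
E[wait U ¬r]: least fixpoint, start Z0 = Sat(¬r) = {Grant, Recv, Crit}, add states in Sat(wait) with some successor in Z. Already a fixed point.
Sat(E[wait U ¬r]) = {Grant, Recv, Crit}
E[wait U E[wait U ¬r]]: least fixpoint, start Z0 = Sat(E[wait U ¬r]) = {Grant, Recv, Crit}, add states in Sat(wait) with some successor in Z. Already a fixed point.
Sat(E[wait U E[wait U ¬r]]) = {Grant, Recv, Crit}
Sat(lock → E[wait U E[wait U ¬r]]) = {Grant, Recv, Crit, Reset}
EG (lock → E[wait U E[wait U ¬r]]): greatest fixpoint, start Z0 = {Grant, Recv, Crit, Reset}, keep only states in Sat with some successor in Z. Already a fixed point.
Sat(EG (lock → E[wait U E[wait U ¬r]])) = {Grant, Recv, Crit, Reset}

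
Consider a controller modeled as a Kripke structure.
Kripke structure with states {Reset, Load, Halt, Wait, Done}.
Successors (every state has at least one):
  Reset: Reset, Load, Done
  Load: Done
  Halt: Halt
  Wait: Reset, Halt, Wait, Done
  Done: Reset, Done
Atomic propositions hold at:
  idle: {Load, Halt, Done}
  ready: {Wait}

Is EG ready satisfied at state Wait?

Yes

EG ready: greatest fixpoint, start Z0 = {Wait}, keep only states in Sat with some successor in Z. Already a fixed point.
Sat(EG ready) = {Wait}
Wait ∈ Sat(EG ready) = {Wait}, so the formula holds at Wait.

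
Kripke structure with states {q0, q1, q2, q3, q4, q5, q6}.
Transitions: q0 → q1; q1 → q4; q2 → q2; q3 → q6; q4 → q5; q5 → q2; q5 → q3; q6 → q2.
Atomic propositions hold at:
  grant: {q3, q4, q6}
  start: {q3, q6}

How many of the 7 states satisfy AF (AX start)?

1

Sat(AX start) = {s : every successor in {q3, q6}} = {q3}
AF (AX start): least fixpoint, start Z0 = {q3}, add states with every successor in Z. Already a fixed point.
Sat(AF (AX start)) = {q3}
|Sat(AF (AX start))| = |{q3}| = 1.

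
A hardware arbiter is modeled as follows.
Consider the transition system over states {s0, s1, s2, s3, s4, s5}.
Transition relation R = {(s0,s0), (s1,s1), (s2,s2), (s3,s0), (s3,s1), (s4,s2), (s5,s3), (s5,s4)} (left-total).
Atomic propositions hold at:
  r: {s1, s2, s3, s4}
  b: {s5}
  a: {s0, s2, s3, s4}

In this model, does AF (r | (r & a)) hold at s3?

Yes

Sat(r & a) = {s2, s3, s4}
Sat(r | (r & a)) = {s1, s2, s3, s4}
AF (r | (r & a)): least fixpoint, start Z0 = {s1, s2, s3, s4}, add states with every successor in Z. Z1 = {s1, s2, s3, s4, s5}; fixed.
Sat(AF (r | (r & a))) = {s1, s2, s3, s4, s5}
s3 ∈ Sat(AF (r | (r & a))) = {s1, s2, s3, s4, s5}, so the formula holds at s3.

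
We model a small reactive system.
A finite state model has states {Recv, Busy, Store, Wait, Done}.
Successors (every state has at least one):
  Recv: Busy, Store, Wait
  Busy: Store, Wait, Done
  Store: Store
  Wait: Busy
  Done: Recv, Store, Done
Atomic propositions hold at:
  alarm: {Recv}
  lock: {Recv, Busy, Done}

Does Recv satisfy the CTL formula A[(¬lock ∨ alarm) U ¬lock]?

Sat(¬lock) = {Store, Wait}
Sat(¬lock ∨ alarm) = {Recv, Store, Wait}
A[(¬lock ∨ alarm) U ¬lock]: least fixpoint, start Z0 = Sat(¬lock) = {Store, Wait}, add states in Sat(¬lock ∨ alarm) with every successor in Z. Already a fixed point.
Sat(A[(¬lock ∨ alarm) U ¬lock]) = {Store, Wait}
Recv ∉ Sat(A[(¬lock ∨ alarm) U ¬lock]) = {Store, Wait}, so the formula does not hold at Recv.

No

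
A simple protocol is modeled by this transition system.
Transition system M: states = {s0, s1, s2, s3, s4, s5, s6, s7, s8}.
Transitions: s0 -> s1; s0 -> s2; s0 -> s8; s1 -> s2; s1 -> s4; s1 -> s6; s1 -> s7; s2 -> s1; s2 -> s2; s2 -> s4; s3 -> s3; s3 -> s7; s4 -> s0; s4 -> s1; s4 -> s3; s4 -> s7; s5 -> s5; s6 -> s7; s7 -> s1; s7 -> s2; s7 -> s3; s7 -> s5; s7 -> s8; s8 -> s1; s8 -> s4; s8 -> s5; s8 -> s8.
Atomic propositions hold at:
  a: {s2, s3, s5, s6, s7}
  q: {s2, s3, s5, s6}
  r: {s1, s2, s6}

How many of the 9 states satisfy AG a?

1

AG a: greatest fixpoint, start Z0 = {s2, s3, s5, s6, s7}, keep only states in Sat with every successor in Z. Z1 = {s3, s5, s6}; Z2 = {s5}; fixed.
Sat(AG a) = {s5}
|Sat(AG a)| = |{s5}| = 1.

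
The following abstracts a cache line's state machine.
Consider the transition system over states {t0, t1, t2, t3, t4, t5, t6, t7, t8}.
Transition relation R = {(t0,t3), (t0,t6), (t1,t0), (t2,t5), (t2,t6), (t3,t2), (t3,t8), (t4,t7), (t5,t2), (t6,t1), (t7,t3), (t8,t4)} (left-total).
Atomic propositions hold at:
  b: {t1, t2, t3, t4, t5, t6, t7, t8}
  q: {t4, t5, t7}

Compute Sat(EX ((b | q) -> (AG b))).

{t1}

Sat(b | q) = {t1, t2, t3, t4, t5, t6, t7, t8}
AG b: greatest fixpoint, start Z0 = {t1, t2, t3, t4, t5, t6, t7, t8}, keep only states in Sat with every successor in Z. Z1 = {t2, t3, t4, t5, t6, t7, t8}; Z2 = {t2, t3, t4, t5, t7, t8}; Z3 = {t3, t4, t5, t7, t8}; Z4 = {t4, t7, t8}; Z5 = {t4, t8}; Z6 = {t8}; Z7 = ∅; fixed.
Sat(AG b) = ∅
Sat((b | q) -> (AG b)) = {t0}
Sat(EX ((b | q) -> (AG b))) = {s : some successor in {t0}} = {t1}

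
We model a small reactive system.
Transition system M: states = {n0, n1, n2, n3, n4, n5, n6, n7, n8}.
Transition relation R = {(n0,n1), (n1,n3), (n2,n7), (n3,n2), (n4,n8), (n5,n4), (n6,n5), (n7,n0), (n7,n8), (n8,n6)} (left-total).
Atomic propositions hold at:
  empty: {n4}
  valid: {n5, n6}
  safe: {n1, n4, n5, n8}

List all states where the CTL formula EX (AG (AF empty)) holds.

{n4, n5, n6, n7, n8}

AF empty: least fixpoint, start Z0 = {n4}, add states with every successor in Z. Z1 = {n4, n5}; Z2 = {n4, n5, n6}; Z3 = {n4, n5, n6, n8}; fixed.
Sat(AF empty) = {n4, n5, n6, n8}
AG (AF empty): greatest fixpoint, start Z0 = {n4, n5, n6, n8}, keep only states in Sat with every successor in Z. Already a fixed point.
Sat(AG (AF empty)) = {n4, n5, n6, n8}
Sat(EX (AG (AF empty))) = {s : some successor in {n4, n5, n6, n8}} = {n4, n5, n6, n7, n8}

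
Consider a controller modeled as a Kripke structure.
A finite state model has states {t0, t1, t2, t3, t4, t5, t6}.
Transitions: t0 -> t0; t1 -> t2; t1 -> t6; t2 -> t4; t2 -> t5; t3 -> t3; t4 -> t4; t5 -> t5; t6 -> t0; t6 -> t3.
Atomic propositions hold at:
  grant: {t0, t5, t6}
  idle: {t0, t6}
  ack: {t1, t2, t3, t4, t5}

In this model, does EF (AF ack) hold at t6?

AF ack: least fixpoint, start Z0 = {t1, t2, t3, t4, t5}, add states with every successor in Z. Already a fixed point.
Sat(AF ack) = {t1, t2, t3, t4, t5}
EF (AF ack): least fixpoint, start Z0 = {t1, t2, t3, t4, t5}, add states with some successor in Z. Z1 = {t1, t2, t3, t4, t5, t6}; fixed.
Sat(EF (AF ack)) = {t1, t2, t3, t4, t5, t6}
t6 ∈ Sat(EF (AF ack)) = {t1, t2, t3, t4, t5, t6}, so the formula holds at t6.

Yes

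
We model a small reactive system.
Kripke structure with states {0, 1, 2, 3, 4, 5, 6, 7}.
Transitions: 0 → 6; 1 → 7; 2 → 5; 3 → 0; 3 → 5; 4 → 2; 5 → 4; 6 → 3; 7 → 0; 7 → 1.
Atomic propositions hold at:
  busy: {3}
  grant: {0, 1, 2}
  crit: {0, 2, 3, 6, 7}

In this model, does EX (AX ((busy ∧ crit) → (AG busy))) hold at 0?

Sat(busy ∧ crit) = {3}
AG busy: greatest fixpoint, start Z0 = {3}, keep only states in Sat with every successor in Z. Z1 = ∅; fixed.
Sat(AG busy) = ∅
Sat((busy ∧ crit) → (AG busy)) = {0, 1, 2, 4, 5, 6, 7}
Sat(AX ((busy ∧ crit) → (AG busy))) = {s : every successor in {0, 1, 2, 4, 5, 6, 7}} = {0, 1, 2, 3, 4, 5, 7}
Sat(EX (AX ((busy ∧ crit) → (AG busy)))) = {s : some successor in {0, 1, 2, 3, 4, 5, 7}} = {1, 2, 3, 4, 5, 6, 7}
0 ∉ Sat(EX (AX ((busy ∧ crit) → (AG busy)))) = {1, 2, 3, 4, 5, 6, 7}, so the formula does not hold at 0.

No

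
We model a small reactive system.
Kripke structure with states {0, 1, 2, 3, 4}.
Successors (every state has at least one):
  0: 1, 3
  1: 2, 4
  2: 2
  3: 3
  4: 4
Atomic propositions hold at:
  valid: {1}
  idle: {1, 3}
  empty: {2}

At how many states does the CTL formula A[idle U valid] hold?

1

A[idle U valid]: least fixpoint, start Z0 = Sat(valid) = {1}, add states in Sat(idle) with every successor in Z. Already a fixed point.
Sat(A[idle U valid]) = {1}
|Sat(A[idle U valid])| = |{1}| = 1.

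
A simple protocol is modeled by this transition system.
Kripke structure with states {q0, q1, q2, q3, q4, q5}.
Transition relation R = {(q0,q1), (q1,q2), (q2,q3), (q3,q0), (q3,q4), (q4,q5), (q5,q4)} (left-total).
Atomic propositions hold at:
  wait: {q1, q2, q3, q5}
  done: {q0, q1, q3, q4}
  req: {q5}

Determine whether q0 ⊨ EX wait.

Yes

Sat(EX wait) = {s : some successor in {q1, q2, q3, q5}} = {q0, q1, q2, q4}
q0 ∈ Sat(EX wait) = {q0, q1, q2, q4}, so the formula holds at q0.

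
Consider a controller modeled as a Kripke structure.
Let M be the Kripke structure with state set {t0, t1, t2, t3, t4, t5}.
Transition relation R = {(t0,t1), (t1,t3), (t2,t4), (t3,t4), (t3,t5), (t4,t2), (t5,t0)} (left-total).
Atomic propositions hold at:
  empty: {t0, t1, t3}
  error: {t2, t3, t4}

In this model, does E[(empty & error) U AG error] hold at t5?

No

Sat(empty & error) = {t3}
AG error: greatest fixpoint, start Z0 = {t2, t3, t4}, keep only states in Sat with every successor in Z. Z1 = {t2, t4}; fixed.
Sat(AG error) = {t2, t4}
E[(empty & error) U AG error]: least fixpoint, start Z0 = Sat(AG error) = {t2, t4}, add states in Sat(empty & error) with some successor in Z. Z1 = {t2, t3, t4}; fixed.
Sat(E[(empty & error) U AG error]) = {t2, t3, t4}
t5 ∉ Sat(E[(empty & error) U AG error]) = {t2, t3, t4}, so the formula does not hold at t5.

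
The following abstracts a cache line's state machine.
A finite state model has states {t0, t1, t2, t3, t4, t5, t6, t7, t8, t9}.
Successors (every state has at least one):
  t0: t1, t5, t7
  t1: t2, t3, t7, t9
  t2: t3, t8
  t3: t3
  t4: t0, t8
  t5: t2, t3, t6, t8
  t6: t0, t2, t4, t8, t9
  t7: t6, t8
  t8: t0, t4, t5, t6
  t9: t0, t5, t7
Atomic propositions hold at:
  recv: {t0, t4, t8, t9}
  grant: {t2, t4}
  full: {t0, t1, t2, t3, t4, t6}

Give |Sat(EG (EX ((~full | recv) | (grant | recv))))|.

9

Sat(~full) = {t5, t7, t8, t9}
Sat(~full | recv) = {t0, t4, t5, t7, t8, t9}
Sat(grant | recv) = {t0, t2, t4, t8, t9}
Sat((~full | recv) | (grant | recv)) = {t0, t2, t4, t5, t7, t8, t9}
Sat(EX ((~full | recv) | (grant | recv))) = {s : some successor in {t0, t2, t4, t5, t7, t8, t9}} = {t0, t1, t2, t4, t5, t6, t7, t8, t9}
EG (EX ((~full | recv) | (grant | recv))): greatest fixpoint, start Z0 = {t0, t1, t2, t4, t5, t6, t7, t8, t9}, keep only states in Sat with some successor in Z. Already a fixed point.
Sat(EG (EX ((~full | recv) | (grant | recv)))) = {t0, t1, t2, t4, t5, t6, t7, t8, t9}
|Sat(EG (EX ((~full | recv) | (grant | recv))))| = |{t0, t1, t2, t4, t5, t6, t7, t8, t9}| = 9.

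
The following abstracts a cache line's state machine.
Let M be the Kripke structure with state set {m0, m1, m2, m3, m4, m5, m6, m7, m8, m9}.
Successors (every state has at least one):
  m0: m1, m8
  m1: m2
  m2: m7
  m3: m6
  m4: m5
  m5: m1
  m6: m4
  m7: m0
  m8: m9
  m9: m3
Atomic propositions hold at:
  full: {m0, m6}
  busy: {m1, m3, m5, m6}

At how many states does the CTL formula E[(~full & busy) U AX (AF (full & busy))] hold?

3

Sat(~full) = {m1, m2, m3, m4, m5, m7, m8, m9}
Sat(~full & busy) = {m1, m3, m5}
Sat(full & busy) = {m6}
AF (full & busy): least fixpoint, start Z0 = {m6}, add states with every successor in Z. Z1 = {m3, m6}; Z2 = {m3, m6, m9}; Z3 = {m3, m6, m8, m9}; fixed.
Sat(AF (full & busy)) = {m3, m6, m8, m9}
Sat(AX (AF (full & busy))) = {s : every successor in {m3, m6, m8, m9}} = {m3, m8, m9}
E[(~full & busy) U AX (AF (full & busy))]: least fixpoint, start Z0 = Sat(AX (AF (full & busy))) = {m3, m8, m9}, add states in Sat(~full & busy) with some successor in Z. Already a fixed point.
Sat(E[(~full & busy) U AX (AF (full & busy))]) = {m3, m8, m9}
|Sat(E[(~full & busy) U AX (AF (full & busy))])| = |{m3, m8, m9}| = 3.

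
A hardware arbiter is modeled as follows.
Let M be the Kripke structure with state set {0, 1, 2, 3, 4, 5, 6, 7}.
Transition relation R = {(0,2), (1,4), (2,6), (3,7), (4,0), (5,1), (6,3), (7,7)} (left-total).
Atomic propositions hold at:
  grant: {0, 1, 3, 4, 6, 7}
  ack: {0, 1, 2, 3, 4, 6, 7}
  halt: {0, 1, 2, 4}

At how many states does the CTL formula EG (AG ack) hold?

AG ack: greatest fixpoint, start Z0 = {0, 1, 2, 3, 4, 6, 7}, keep only states in Sat with every successor in Z. Already a fixed point.
Sat(AG ack) = {0, 1, 2, 3, 4, 6, 7}
EG (AG ack): greatest fixpoint, start Z0 = {0, 1, 2, 3, 4, 6, 7}, keep only states in Sat with some successor in Z. Already a fixed point.
Sat(EG (AG ack)) = {0, 1, 2, 3, 4, 6, 7}
|Sat(EG (AG ack))| = |{0, 1, 2, 3, 4, 6, 7}| = 7.

7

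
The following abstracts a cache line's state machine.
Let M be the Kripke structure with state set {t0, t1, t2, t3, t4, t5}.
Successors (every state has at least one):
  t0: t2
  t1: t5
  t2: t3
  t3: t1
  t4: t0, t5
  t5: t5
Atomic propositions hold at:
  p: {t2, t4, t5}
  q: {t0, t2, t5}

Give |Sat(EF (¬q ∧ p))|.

1

Sat(¬q) = {t1, t3, t4}
Sat(¬q ∧ p) = {t4}
EF (¬q ∧ p): least fixpoint, start Z0 = {t4}, add states with some successor in Z. Already a fixed point.
Sat(EF (¬q ∧ p)) = {t4}
|Sat(EF (¬q ∧ p))| = |{t4}| = 1.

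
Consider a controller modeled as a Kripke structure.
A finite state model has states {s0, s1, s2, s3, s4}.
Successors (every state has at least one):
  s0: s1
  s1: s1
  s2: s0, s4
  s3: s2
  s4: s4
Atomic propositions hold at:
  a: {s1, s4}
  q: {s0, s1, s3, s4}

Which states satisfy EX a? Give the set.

{s0, s1, s2, s4}

Sat(EX a) = {s : some successor in {s1, s4}} = {s0, s1, s2, s4}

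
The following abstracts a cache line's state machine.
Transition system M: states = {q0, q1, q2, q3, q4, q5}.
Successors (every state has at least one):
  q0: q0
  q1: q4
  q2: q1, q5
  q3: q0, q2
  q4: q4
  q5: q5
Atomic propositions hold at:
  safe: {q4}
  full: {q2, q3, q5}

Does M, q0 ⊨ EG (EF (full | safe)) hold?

Sat(full | safe) = {q2, q3, q4, q5}
EF (full | safe): least fixpoint, start Z0 = {q2, q3, q4, q5}, add states with some successor in Z. Z1 = {q1, q2, q3, q4, q5}; fixed.
Sat(EF (full | safe)) = {q1, q2, q3, q4, q5}
EG (EF (full | safe)): greatest fixpoint, start Z0 = {q1, q2, q3, q4, q5}, keep only states in Sat with some successor in Z. Already a fixed point.
Sat(EG (EF (full | safe))) = {q1, q2, q3, q4, q5}
q0 ∉ Sat(EG (EF (full | safe))) = {q1, q2, q3, q4, q5}, so the formula does not hold at q0.

No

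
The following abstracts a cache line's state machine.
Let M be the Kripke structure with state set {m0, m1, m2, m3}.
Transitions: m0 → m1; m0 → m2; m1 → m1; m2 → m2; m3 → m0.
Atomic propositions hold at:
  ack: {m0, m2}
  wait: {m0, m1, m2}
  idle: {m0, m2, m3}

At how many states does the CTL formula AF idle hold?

AF idle: least fixpoint, start Z0 = {m0, m2, m3}, add states with every successor in Z. Already a fixed point.
Sat(AF idle) = {m0, m2, m3}
|Sat(AF idle)| = |{m0, m2, m3}| = 3.

3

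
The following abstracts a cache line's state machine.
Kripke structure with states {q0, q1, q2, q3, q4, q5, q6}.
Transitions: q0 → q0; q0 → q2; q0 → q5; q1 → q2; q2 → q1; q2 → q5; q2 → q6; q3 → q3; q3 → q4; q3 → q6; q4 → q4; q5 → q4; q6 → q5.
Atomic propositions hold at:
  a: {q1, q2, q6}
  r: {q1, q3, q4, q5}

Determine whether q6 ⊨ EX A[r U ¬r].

No

Sat(¬r) = {q0, q2, q6}
A[r U ¬r]: least fixpoint, start Z0 = Sat(¬r) = {q0, q2, q6}, add states in Sat(r) with every successor in Z. Z1 = {q0, q1, q2, q6}; fixed.
Sat(A[r U ¬r]) = {q0, q1, q2, q6}
Sat(EX A[r U ¬r]) = {s : some successor in {q0, q1, q2, q6}} = {q0, q1, q2, q3}
q6 ∉ Sat(EX A[r U ¬r]) = {q0, q1, q2, q3}, so the formula does not hold at q6.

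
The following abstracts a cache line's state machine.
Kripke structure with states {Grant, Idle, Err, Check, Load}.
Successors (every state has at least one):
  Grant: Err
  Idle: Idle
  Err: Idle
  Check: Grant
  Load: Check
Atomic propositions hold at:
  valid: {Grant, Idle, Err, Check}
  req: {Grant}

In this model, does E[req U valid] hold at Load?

E[req U valid]: least fixpoint, start Z0 = Sat(valid) = {Grant, Idle, Err, Check}, add states in Sat(req) with some successor in Z. Already a fixed point.
Sat(E[req U valid]) = {Grant, Idle, Err, Check}
Load ∉ Sat(E[req U valid]) = {Grant, Idle, Err, Check}, so the formula does not hold at Load.

No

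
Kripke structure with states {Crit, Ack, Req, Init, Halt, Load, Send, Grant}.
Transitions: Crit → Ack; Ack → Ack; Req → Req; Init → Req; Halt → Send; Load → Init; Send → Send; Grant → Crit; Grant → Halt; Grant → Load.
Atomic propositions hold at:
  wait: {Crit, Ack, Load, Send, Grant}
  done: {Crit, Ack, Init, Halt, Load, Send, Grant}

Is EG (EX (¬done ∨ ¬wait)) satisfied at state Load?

Yes

Sat(¬done) = {Req}
Sat(¬wait) = {Req, Init, Halt}
Sat(¬done ∨ ¬wait) = {Req, Init, Halt}
Sat(EX (¬done ∨ ¬wait)) = {s : some successor in {Req, Init, Halt}} = {Req, Init, Load, Grant}
EG (EX (¬done ∨ ¬wait)): greatest fixpoint, start Z0 = {Req, Init, Load, Grant}, keep only states in Sat with some successor in Z. Already a fixed point.
Sat(EG (EX (¬done ∨ ¬wait))) = {Req, Init, Load, Grant}
Load ∈ Sat(EG (EX (¬done ∨ ¬wait))) = {Req, Init, Load, Grant}, so the formula holds at Load.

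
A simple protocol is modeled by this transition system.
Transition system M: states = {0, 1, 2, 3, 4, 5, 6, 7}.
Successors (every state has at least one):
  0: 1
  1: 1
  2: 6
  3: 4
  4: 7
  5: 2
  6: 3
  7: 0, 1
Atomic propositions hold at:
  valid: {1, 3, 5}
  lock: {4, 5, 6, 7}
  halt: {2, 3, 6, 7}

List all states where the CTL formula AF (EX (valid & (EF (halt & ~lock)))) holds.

Sat(~lock) = {0, 1, 2, 3}
Sat(halt & ~lock) = {2, 3}
EF (halt & ~lock): least fixpoint, start Z0 = {2, 3}, add states with some successor in Z. Z1 = {2, 3, 5, 6}; fixed.
Sat(EF (halt & ~lock)) = {2, 3, 5, 6}
Sat(valid & (EF (halt & ~lock))) = {3, 5}
Sat(EX (valid & (EF (halt & ~lock)))) = {s : some successor in {3, 5}} = {6}
AF (EX (valid & (EF (halt & ~lock)))): least fixpoint, start Z0 = {6}, add states with every successor in Z. Z1 = {2, 6}; Z2 = {2, 5, 6}; fixed.
Sat(AF (EX (valid & (EF (halt & ~lock))))) = {2, 5, 6}

{2, 5, 6}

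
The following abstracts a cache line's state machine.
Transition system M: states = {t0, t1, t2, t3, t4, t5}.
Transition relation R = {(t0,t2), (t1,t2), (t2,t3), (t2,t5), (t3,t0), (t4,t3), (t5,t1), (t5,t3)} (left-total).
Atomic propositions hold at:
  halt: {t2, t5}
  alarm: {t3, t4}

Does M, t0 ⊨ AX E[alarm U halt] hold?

Yes

E[alarm U halt]: least fixpoint, start Z0 = Sat(halt) = {t2, t5}, add states in Sat(alarm) with some successor in Z. Already a fixed point.
Sat(E[alarm U halt]) = {t2, t5}
Sat(AX E[alarm U halt]) = {s : every successor in {t2, t5}} = {t0, t1}
t0 ∈ Sat(AX E[alarm U halt]) = {t0, t1}, so the formula holds at t0.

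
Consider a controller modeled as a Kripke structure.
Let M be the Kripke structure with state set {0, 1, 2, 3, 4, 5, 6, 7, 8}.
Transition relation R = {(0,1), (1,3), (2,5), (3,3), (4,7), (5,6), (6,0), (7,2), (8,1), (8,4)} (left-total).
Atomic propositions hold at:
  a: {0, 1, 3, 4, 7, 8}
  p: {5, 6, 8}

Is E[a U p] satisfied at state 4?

E[a U p]: least fixpoint, start Z0 = Sat(p) = {5, 6, 8}, add states in Sat(a) with some successor in Z. Already a fixed point.
Sat(E[a U p]) = {5, 6, 8}
4 ∉ Sat(E[a U p]) = {5, 6, 8}, so the formula does not hold at 4.

No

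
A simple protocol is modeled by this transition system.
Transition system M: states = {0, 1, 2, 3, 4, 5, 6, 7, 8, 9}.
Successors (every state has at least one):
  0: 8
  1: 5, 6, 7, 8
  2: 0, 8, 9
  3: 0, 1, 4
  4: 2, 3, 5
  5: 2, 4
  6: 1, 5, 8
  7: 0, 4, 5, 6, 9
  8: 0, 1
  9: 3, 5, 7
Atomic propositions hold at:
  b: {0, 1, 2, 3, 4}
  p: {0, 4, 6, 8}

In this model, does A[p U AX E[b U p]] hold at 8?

Yes

E[b U p]: least fixpoint, start Z0 = Sat(p) = {0, 4, 6, 8}, add states in Sat(b) with some successor in Z. Z1 = {0, 1, 2, 3, 4, 6, 8}; fixed.
Sat(E[b U p]) = {0, 1, 2, 3, 4, 6, 8}
Sat(AX E[b U p]) = {s : every successor in {0, 1, 2, 3, 4, 6, 8}} = {0, 3, 5, 8}
A[p U AX E[b U p]]: least fixpoint, start Z0 = Sat(AX E[b U p]) = {0, 3, 5, 8}, add states in Sat(p) with every successor in Z. Already a fixed point.
Sat(A[p U AX E[b U p]]) = {0, 3, 5, 8}
8 ∈ Sat(A[p U AX E[b U p]]) = {0, 3, 5, 8}, so the formula holds at 8.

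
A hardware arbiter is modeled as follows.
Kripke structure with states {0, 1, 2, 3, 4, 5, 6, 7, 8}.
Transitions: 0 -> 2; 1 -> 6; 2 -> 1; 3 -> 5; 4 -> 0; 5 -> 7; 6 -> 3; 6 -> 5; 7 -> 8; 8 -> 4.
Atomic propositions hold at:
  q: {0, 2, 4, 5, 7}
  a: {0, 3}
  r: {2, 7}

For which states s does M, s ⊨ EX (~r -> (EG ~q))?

Sat(~r) = {0, 1, 3, 4, 5, 6, 8}
Sat(~q) = {1, 3, 6, 8}
EG ~q: greatest fixpoint, start Z0 = {1, 3, 6, 8}, keep only states in Sat with some successor in Z. Z1 = {1, 6}; Z2 = {1}; Z3 = ∅; fixed.
Sat(EG ~q) = ∅
Sat(~r -> (EG ~q)) = {2, 7}
Sat(EX (~r -> (EG ~q))) = {s : some successor in {2, 7}} = {0, 5}

{0, 5}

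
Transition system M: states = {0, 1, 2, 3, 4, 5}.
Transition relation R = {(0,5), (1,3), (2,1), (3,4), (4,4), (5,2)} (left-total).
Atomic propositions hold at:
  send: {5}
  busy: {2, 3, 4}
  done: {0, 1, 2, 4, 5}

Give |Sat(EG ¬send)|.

4

Sat(¬send) = {0, 1, 2, 3, 4}
EG ¬send: greatest fixpoint, start Z0 = {0, 1, 2, 3, 4}, keep only states in Sat with some successor in Z. Z1 = {1, 2, 3, 4}; fixed.
Sat(EG ¬send) = {1, 2, 3, 4}
|Sat(EG ¬send)| = |{1, 2, 3, 4}| = 4.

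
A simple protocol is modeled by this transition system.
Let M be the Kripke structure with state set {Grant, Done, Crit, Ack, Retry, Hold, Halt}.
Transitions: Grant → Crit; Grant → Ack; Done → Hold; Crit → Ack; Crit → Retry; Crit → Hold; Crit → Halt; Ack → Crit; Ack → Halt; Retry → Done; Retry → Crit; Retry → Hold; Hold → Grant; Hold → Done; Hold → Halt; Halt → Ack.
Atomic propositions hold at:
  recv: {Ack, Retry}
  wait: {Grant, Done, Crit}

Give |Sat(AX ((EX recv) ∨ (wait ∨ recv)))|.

Sat(EX recv) = {s : some successor in {Ack, Retry}} = {Grant, Crit, Halt}
Sat(wait ∨ recv) = {Grant, Done, Crit, Ack, Retry}
Sat((EX recv) ∨ (wait ∨ recv)) = {Grant, Done, Crit, Ack, Retry, Halt}
Sat(AX ((EX recv) ∨ (wait ∨ recv))) = {s : every successor in {Grant, Done, Crit, Ack, Retry, Halt}} = {Grant, Ack, Hold, Halt}
|Sat(AX ((EX recv) ∨ (wait ∨ recv)))| = |{Grant, Ack, Hold, Halt}| = 4.

4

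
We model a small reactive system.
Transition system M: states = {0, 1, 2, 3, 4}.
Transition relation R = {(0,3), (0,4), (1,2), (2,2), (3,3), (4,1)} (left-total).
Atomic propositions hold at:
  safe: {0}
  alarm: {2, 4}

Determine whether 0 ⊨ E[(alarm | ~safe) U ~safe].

No

Sat(~safe) = {1, 2, 3, 4}
Sat(alarm | ~safe) = {1, 2, 3, 4}
E[(alarm | ~safe) U ~safe]: least fixpoint, start Z0 = Sat(~safe) = {1, 2, 3, 4}, add states in Sat(alarm | ~safe) with some successor in Z. Already a fixed point.
Sat(E[(alarm | ~safe) U ~safe]) = {1, 2, 3, 4}
0 ∉ Sat(E[(alarm | ~safe) U ~safe]) = {1, 2, 3, 4}, so the formula does not hold at 0.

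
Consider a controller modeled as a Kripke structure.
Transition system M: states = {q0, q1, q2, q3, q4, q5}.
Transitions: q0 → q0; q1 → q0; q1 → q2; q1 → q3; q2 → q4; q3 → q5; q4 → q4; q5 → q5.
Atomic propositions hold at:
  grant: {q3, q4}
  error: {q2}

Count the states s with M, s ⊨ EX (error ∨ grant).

Sat(error ∨ grant) = {q2, q3, q4}
Sat(EX (error ∨ grant)) = {s : some successor in {q2, q3, q4}} = {q1, q2, q4}
|Sat(EX (error ∨ grant))| = |{q1, q2, q4}| = 3.

3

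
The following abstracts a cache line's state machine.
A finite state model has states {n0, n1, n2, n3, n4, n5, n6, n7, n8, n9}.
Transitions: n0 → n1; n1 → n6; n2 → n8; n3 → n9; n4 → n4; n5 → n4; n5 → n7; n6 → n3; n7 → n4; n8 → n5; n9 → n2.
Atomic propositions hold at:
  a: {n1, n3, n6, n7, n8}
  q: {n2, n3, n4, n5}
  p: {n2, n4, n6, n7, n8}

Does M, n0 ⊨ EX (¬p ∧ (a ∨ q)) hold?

Yes

Sat(¬p) = {n0, n1, n3, n5, n9}
Sat(a ∨ q) = {n1, n2, n3, n4, n5, n6, n7, n8}
Sat(¬p ∧ (a ∨ q)) = {n1, n3, n5}
Sat(EX (¬p ∧ (a ∨ q))) = {s : some successor in {n1, n3, n5}} = {n0, n6, n8}
n0 ∈ Sat(EX (¬p ∧ (a ∨ q))) = {n0, n6, n8}, so the formula holds at n0.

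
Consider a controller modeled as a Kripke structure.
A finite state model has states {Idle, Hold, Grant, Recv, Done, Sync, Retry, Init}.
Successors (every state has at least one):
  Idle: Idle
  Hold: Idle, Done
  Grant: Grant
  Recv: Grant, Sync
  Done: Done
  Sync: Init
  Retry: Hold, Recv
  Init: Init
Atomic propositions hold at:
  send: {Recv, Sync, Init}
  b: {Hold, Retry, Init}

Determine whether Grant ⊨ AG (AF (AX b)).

Sat(AX b) = {s : every successor in {Hold, Retry, Init}} = {Sync, Init}
AF (AX b): least fixpoint, start Z0 = {Sync, Init}, add states with every successor in Z. Already a fixed point.
Sat(AF (AX b)) = {Sync, Init}
AG (AF (AX b)): greatest fixpoint, start Z0 = {Sync, Init}, keep only states in Sat with every successor in Z. Already a fixed point.
Sat(AG (AF (AX b))) = {Sync, Init}
Grant ∉ Sat(AG (AF (AX b))) = {Sync, Init}, so the formula does not hold at Grant.

No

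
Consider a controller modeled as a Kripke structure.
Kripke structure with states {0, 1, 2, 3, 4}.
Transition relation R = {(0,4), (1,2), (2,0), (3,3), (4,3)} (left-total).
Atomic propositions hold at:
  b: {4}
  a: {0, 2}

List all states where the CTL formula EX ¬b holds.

{1, 2, 3, 4}

Sat(¬b) = {0, 1, 2, 3}
Sat(EX ¬b) = {s : some successor in {0, 1, 2, 3}} = {1, 2, 3, 4}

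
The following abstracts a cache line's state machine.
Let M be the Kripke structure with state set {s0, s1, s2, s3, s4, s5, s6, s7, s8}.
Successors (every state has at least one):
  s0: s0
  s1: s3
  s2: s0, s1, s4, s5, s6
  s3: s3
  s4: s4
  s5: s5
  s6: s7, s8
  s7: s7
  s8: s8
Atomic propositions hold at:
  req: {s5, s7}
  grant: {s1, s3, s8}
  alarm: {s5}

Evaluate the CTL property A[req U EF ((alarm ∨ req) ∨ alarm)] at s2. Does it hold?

Yes

Sat(alarm ∨ req) = {s5, s7}
Sat((alarm ∨ req) ∨ alarm) = {s5, s7}
EF ((alarm ∨ req) ∨ alarm): least fixpoint, start Z0 = {s5, s7}, add states with some successor in Z. Z1 = {s2, s5, s6, s7}; fixed.
Sat(EF ((alarm ∨ req) ∨ alarm)) = {s2, s5, s6, s7}
A[req U EF ((alarm ∨ req) ∨ alarm)]: least fixpoint, start Z0 = Sat(EF ((alarm ∨ req) ∨ alarm)) = {s2, s5, s6, s7}, add states in Sat(req) with every successor in Z. Already a fixed point.
Sat(A[req U EF ((alarm ∨ req) ∨ alarm)]) = {s2, s5, s6, s7}
s2 ∈ Sat(A[req U EF ((alarm ∨ req) ∨ alarm)]) = {s2, s5, s6, s7}, so the formula holds at s2.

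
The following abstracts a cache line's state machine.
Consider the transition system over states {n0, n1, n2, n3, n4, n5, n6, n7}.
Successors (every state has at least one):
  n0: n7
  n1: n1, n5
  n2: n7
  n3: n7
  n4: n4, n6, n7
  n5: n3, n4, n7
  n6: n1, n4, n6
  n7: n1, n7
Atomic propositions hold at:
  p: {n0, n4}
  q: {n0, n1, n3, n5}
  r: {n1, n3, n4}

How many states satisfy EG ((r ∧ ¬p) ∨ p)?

Sat(¬p) = {n1, n2, n3, n5, n6, n7}
Sat(r ∧ ¬p) = {n1, n3}
Sat((r ∧ ¬p) ∨ p) = {n0, n1, n3, n4}
EG ((r ∧ ¬p) ∨ p): greatest fixpoint, start Z0 = {n0, n1, n3, n4}, keep only states in Sat with some successor in Z. Z1 = {n1, n4}; fixed.
Sat(EG ((r ∧ ¬p) ∨ p)) = {n1, n4}
|Sat(EG ((r ∧ ¬p) ∨ p))| = |{n1, n4}| = 2.

2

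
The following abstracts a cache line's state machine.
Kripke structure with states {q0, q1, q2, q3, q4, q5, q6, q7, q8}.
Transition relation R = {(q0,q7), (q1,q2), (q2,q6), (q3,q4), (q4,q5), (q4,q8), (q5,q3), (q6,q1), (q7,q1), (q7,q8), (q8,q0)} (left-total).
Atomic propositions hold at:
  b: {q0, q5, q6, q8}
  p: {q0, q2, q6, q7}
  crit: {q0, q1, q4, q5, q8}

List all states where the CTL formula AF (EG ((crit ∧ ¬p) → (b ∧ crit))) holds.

Sat(¬p) = {q1, q3, q4, q5, q8}
Sat(crit ∧ ¬p) = {q1, q4, q5, q8}
Sat(b ∧ crit) = {q0, q5, q8}
Sat((crit ∧ ¬p) → (b ∧ crit)) = {q0, q2, q3, q5, q6, q7, q8}
EG ((crit ∧ ¬p) → (b ∧ crit)): greatest fixpoint, start Z0 = {q0, q2, q3, q5, q6, q7, q8}, keep only states in Sat with some successor in Z. Z1 = {q0, q2, q5, q7, q8}; Z2 = {q0, q7, q8}; fixed.
Sat(EG ((crit ∧ ¬p) → (b ∧ crit))) = {q0, q7, q8}
AF (EG ((crit ∧ ¬p) → (b ∧ crit))): least fixpoint, start Z0 = {q0, q7, q8}, add states with every successor in Z. Already a fixed point.
Sat(AF (EG ((crit ∧ ¬p) → (b ∧ crit)))) = {q0, q7, q8}

{q0, q7, q8}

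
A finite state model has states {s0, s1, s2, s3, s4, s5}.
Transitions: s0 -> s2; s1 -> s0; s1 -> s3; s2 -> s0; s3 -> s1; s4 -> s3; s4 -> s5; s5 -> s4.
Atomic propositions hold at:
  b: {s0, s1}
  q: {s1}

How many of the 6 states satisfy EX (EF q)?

4

EF q: least fixpoint, start Z0 = {s1}, add states with some successor in Z. Z1 = {s1, s3}; Z2 = {s1, s3, s4}; Z3 = {s1, s3, s4, s5}; fixed.
Sat(EF q) = {s1, s3, s4, s5}
Sat(EX (EF q)) = {s : some successor in {s1, s3, s4, s5}} = {s1, s3, s4, s5}
|Sat(EX (EF q))| = |{s1, s3, s4, s5}| = 4.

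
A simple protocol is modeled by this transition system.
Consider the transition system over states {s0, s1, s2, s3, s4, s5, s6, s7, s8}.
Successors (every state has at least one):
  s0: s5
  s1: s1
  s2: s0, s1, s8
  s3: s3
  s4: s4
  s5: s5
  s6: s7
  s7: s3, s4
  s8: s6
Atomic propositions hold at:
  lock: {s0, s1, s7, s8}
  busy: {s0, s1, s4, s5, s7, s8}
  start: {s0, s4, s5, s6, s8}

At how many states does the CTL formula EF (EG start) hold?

EG start: greatest fixpoint, start Z0 = {s0, s4, s5, s6, s8}, keep only states in Sat with some successor in Z. Z1 = {s0, s4, s5, s8}; Z2 = {s0, s4, s5}; fixed.
Sat(EG start) = {s0, s4, s5}
EF (EG start): least fixpoint, start Z0 = {s0, s4, s5}, add states with some successor in Z. Z1 = {s0, s2, s4, s5, s7}; Z2 = {s0, s2, s4, s5, s6, s7}; Z3 = {s0, s2, s4, s5, s6, s7, s8}; fixed.
Sat(EF (EG start)) = {s0, s2, s4, s5, s6, s7, s8}
|Sat(EF (EG start))| = |{s0, s2, s4, s5, s6, s7, s8}| = 7.

7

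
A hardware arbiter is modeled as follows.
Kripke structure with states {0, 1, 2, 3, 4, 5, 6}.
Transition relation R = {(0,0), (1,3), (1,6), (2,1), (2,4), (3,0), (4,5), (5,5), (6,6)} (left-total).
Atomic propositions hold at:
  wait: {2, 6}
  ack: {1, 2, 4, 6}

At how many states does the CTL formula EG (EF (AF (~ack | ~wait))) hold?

Sat(~ack) = {0, 3, 5}
Sat(~wait) = {0, 1, 3, 4, 5}
Sat(~ack | ~wait) = {0, 1, 3, 4, 5}
AF (~ack | ~wait): least fixpoint, start Z0 = {0, 1, 3, 4, 5}, add states with every successor in Z. Z1 = {0, 1, 2, 3, 4, 5}; fixed.
Sat(AF (~ack | ~wait)) = {0, 1, 2, 3, 4, 5}
EF (AF (~ack | ~wait)): least fixpoint, start Z0 = {0, 1, 2, 3, 4, 5}, add states with some successor in Z. Already a fixed point.
Sat(EF (AF (~ack | ~wait))) = {0, 1, 2, 3, 4, 5}
EG (EF (AF (~ack | ~wait))): greatest fixpoint, start Z0 = {0, 1, 2, 3, 4, 5}, keep only states in Sat with some successor in Z. Already a fixed point.
Sat(EG (EF (AF (~ack | ~wait)))) = {0, 1, 2, 3, 4, 5}
|Sat(EG (EF (AF (~ack | ~wait))))| = |{0, 1, 2, 3, 4, 5}| = 6.

6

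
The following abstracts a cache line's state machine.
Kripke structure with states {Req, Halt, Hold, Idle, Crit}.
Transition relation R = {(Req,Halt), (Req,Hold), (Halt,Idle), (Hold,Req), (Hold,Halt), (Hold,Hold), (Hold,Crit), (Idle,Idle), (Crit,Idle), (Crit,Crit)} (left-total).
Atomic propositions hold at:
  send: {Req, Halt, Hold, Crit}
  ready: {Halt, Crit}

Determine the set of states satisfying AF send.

AF send: least fixpoint, start Z0 = {Req, Halt, Hold, Crit}, add states with every successor in Z. Already a fixed point.
Sat(AF send) = {Req, Halt, Hold, Crit}

{Req, Halt, Hold, Crit}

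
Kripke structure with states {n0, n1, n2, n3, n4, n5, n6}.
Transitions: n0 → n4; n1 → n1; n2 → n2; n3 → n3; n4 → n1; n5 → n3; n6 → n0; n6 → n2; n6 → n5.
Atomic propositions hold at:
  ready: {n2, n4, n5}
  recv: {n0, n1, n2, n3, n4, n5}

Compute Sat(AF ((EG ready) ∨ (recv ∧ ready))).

EG ready: greatest fixpoint, start Z0 = {n2, n4, n5}, keep only states in Sat with some successor in Z. Z1 = {n2}; fixed.
Sat(EG ready) = {n2}
Sat(recv ∧ ready) = {n2, n4, n5}
Sat((EG ready) ∨ (recv ∧ ready)) = {n2, n4, n5}
AF ((EG ready) ∨ (recv ∧ ready)): least fixpoint, start Z0 = {n2, n4, n5}, add states with every successor in Z. Z1 = {n0, n2, n4, n5}; Z2 = {n0, n2, n4, n5, n6}; fixed.
Sat(AF ((EG ready) ∨ (recv ∧ ready))) = {n0, n2, n4, n5, n6}

{n0, n2, n4, n5, n6}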